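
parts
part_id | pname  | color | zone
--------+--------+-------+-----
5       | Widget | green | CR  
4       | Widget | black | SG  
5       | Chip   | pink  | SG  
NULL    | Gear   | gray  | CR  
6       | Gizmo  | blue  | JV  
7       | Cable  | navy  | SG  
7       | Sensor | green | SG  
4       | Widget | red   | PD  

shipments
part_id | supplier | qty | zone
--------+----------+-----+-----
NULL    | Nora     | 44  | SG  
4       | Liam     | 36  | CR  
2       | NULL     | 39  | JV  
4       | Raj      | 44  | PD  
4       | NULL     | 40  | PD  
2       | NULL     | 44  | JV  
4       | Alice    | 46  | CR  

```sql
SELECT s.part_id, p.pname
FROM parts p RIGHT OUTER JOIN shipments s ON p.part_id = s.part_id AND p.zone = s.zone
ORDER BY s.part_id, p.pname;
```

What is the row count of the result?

7

RIGHT JOIN keeps every row from `shipments`; unmatched rows get NULL for `parts`'s columns.
Matching on p.part_id = s.part_id AND p.zone = s.zone. A NULL in a compared column never satisfies the condition.
- p[0] part_id=5, zone=CR → no match.
- p[1] part_id=4, zone=SG → no match.
- p[2] part_id=5, zone=SG → no match.
- p[3] part_id=NULL, zone=CR → no match.
- p[4] part_id=6, zone=JV → no match.
- p[5] part_id=7, zone=SG → no match.
- p[6] part_id=7, zone=SG → no match.
- p[7] part_id=4, zone=PD → 2 match(es) in s → 2 row(s).
- 5 s row(s) had no p match → kept, p columns NULL.
Total: 2 matched + 5 padded = 7 rows.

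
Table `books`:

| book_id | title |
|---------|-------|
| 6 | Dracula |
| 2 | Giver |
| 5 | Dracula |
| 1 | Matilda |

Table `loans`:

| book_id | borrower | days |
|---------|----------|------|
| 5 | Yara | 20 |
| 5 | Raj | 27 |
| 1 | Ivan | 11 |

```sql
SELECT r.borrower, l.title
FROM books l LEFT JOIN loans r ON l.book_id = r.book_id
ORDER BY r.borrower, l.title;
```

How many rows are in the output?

5

LEFT JOIN keeps every row from `books`; unmatched rows get NULL for `loans`'s columns.
Matching on l.book_id = r.book_id.
- l[0] book_id=6 → no match; kept with NULLs on the r side.
- l[1] book_id=2 → no match; kept with NULLs on the r side.
- l[2] book_id=5 → 2 match(es) in r → 2 row(s).
- l[3] book_id=1 → 1 match(es) in r → 1 row(s).
Total: 3 matched + 2 padded = 5 rows.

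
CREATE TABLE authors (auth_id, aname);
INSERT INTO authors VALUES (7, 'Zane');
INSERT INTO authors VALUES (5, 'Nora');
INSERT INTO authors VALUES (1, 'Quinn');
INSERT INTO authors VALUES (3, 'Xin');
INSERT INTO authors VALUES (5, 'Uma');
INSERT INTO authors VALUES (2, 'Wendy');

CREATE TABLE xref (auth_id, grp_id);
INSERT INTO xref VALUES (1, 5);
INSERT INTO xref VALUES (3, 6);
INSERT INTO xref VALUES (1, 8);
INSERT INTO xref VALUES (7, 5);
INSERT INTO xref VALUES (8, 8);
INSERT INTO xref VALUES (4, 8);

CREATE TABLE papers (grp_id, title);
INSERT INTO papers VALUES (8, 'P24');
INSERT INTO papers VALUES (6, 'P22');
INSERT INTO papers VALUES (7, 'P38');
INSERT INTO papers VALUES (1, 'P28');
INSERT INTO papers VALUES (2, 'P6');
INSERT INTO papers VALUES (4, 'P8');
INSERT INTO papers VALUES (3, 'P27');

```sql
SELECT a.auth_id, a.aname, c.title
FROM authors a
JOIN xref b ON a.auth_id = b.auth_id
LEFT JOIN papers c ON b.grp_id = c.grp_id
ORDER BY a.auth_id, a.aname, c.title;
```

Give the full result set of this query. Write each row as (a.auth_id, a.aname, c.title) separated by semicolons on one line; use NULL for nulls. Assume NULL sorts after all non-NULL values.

Evaluate left to right. First `authors a INNER JOIN xref b` on auth_id: 4 row(s).
Then LEFT JOIN `papers c` on grp_id: each of those 4 rows is kept; rows whose b.grp_id has no match in c get NULL for c's columns.

(1, Quinn, P24); (1, Quinn, NULL); (3, Xin, P22); (7, Zane, NULL)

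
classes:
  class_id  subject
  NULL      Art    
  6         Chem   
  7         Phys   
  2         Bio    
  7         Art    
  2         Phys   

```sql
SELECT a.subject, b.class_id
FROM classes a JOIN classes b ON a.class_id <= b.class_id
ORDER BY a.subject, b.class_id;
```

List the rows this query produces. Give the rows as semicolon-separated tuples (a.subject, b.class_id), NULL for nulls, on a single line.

(Art, 7); (Art, 7); (Bio, 2); (Bio, 2); (Bio, 6); (Bio, 7); (Bio, 7); (Chem, 6); (Chem, 7); (Chem, 7); (Phys, 2); (Phys, 2); (Phys, 6); (Phys, 7); (Phys, 7); (Phys, 7); (Phys, 7)

INNER JOIN keeps only pairs where the ON condition holds.
Matching on a.class_id <= b.class_id. A NULL in a compared column never satisfies the condition.
- a (class_id=NULL) has no partner → excluded.
- a (class_id=6) pairs with 3 row(s) of b.
- a (class_id=7) pairs with 2 row(s) of b.
- a (class_id=2) pairs with 5 row(s) of b.
- a (class_id=7) pairs with 2 row(s) of b.
- a (class_id=2) pairs with 5 row(s) of b.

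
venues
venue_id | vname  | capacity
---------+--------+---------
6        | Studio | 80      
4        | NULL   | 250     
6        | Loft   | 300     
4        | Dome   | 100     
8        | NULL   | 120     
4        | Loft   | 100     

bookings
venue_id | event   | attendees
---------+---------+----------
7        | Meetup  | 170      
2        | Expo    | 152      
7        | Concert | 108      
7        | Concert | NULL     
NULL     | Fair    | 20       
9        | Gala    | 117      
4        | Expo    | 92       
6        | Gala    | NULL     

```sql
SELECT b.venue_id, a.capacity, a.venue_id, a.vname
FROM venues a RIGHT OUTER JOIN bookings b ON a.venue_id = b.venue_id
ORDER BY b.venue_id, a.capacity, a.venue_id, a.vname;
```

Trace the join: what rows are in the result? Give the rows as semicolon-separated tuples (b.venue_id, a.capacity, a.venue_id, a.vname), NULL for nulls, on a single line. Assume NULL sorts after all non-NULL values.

(2, NULL, NULL, NULL); (4, 100, 4, Dome); (4, 100, 4, Loft); (4, 250, 4, NULL); (6, 80, 6, Studio); (6, 300, 6, Loft); (7, NULL, NULL, NULL); (7, NULL, NULL, NULL); (7, NULL, NULL, NULL); (9, NULL, NULL, NULL); (NULL, NULL, NULL, NULL)

RIGHT JOIN keeps every row from `bookings`; unmatched rows get NULL for `venues`'s columns.
Matching on a.venue_id = b.venue_id. A NULL in a compared column never satisfies the condition.
- venue_id=6: 1 matching b row(s), so 1 row(s) emitted.
- venue_id=4: 1 matching b row(s), so 1 row(s) emitted.
- venue_id=6: 1 matching b row(s), so 1 row(s) emitted.
- venue_id=4: 1 matching b row(s), so 1 row(s) emitted.
- venue_id=8: no matching b row.
- venue_id=4: 1 matching b row(s), so 1 row(s) emitted.
- 6 row(s) from b found no a partner → padded with NULL.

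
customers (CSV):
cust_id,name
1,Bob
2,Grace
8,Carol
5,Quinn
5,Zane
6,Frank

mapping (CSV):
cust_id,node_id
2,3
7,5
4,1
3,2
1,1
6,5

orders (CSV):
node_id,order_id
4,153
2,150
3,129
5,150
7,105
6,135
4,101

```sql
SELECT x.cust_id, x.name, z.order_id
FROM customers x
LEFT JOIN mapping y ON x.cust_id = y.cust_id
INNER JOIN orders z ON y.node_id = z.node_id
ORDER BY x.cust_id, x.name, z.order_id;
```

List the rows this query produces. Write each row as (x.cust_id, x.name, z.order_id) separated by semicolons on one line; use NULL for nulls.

(2, Grace, 129); (6, Frank, 150)

Evaluate left to right. First `customers x LEFT JOIN mapping y` on cust_id: 6 row(s).
Then INNER JOIN `orders z` on node_id: keep only rows whose y.node_id appears in z.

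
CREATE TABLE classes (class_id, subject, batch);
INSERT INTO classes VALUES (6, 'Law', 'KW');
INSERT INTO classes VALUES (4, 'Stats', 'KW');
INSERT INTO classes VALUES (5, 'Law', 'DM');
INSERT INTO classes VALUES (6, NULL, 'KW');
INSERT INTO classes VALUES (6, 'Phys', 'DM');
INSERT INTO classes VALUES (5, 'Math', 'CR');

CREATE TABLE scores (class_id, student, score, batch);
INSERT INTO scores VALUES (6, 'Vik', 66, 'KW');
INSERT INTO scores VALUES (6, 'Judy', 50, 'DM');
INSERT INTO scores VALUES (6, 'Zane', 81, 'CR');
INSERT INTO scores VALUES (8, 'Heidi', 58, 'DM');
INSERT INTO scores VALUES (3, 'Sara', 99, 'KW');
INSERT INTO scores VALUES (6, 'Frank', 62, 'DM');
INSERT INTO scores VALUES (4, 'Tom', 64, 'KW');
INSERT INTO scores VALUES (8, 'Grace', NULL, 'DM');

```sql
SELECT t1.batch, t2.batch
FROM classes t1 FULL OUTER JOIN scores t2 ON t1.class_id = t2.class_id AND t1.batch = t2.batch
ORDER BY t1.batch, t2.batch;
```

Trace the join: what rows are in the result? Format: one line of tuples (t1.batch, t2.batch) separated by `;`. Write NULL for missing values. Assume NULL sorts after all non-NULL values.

(CR, NULL); (DM, DM); (DM, DM); (DM, NULL); (KW, KW); (KW, KW); (KW, KW); (NULL, CR); (NULL, DM); (NULL, DM); (NULL, KW)

FULL OUTER JOIN keeps every row from both sides; unmatched rows get NULL for the other side's columns.
Matching on t1.class_id = t2.class_id AND t1.batch = t2.batch.
Matched pairs: 5; unmatched t1 rows kept: 2; unmatched t2 rows kept: 4.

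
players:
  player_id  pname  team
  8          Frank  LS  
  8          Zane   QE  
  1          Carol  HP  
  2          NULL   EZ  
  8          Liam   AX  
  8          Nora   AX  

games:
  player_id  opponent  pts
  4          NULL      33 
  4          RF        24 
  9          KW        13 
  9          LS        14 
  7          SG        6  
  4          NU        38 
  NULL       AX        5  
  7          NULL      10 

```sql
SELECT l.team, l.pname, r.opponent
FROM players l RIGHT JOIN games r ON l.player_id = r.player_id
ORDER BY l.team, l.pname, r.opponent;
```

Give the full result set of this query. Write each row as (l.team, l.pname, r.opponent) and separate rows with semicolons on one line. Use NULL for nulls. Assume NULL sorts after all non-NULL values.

(NULL, NULL, AX); (NULL, NULL, KW); (NULL, NULL, LS); (NULL, NULL, NU); (NULL, NULL, RF); (NULL, NULL, SG); (NULL, NULL, NULL); (NULL, NULL, NULL)

RIGHT JOIN keeps every row from `games`; unmatched rows get NULL for `players`'s columns.
Matching on l.player_id = r.player_id. A NULL in a compared column never satisfies the condition.
- l row (player_id=8): no match.
- l row (player_id=8): no match.
- l row (player_id=1): no match.
- l row (player_id=2): no match.
- l row (player_id=8): no match.
- l row (player_id=8): no match.
- 8 r row(s) had no l match → kept, l columns NULL.
After projecting and ordering:
l.team | l.pname | r.opponent
NULL | NULL | AX
NULL | NULL | KW
NULL | NULL | LS
NULL | NULL | NU
NULL | NULL | RF
NULL | NULL | SG
NULL | NULL | NULL
NULL | NULL | NULL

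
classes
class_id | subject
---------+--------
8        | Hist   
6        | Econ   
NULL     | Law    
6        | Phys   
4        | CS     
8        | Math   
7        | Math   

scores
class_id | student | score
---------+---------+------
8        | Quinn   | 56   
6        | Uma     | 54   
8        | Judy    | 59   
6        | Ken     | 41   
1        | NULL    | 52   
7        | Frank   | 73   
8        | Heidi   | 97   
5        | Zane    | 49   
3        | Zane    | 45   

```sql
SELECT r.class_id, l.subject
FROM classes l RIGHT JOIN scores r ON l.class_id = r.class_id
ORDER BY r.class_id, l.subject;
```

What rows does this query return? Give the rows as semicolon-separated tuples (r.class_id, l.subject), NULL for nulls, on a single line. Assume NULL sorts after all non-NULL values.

RIGHT JOIN keeps every row from `scores`; unmatched rows get NULL for `classes`'s columns.
Matching on l.class_id = r.class_id. A NULL in a compared column never satisfies the condition.
Matched pairs: 11; unmatched r rows kept: 3.

(1, NULL); (3, NULL); (5, NULL); (6, Econ); (6, Econ); (6, Phys); (6, Phys); (7, Math); (8, Hist); (8, Hist); (8, Hist); (8, Math); (8, Math); (8, Math)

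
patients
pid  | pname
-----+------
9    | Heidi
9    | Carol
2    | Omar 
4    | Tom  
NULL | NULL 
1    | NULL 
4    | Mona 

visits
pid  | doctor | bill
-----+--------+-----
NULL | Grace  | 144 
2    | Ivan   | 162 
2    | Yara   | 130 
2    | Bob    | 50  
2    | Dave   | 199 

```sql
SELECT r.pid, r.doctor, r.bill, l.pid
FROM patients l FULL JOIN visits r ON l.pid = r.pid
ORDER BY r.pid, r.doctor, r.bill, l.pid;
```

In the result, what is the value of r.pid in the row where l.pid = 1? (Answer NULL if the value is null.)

FULL OUTER JOIN keeps every row from both sides; unmatched rows get NULL for the other side's columns.
Matching on l.pid = r.pid. A NULL in a compared column never satisfies the condition.
- l[0] pid=9 → no match; kept with NULLs on the r side.
- l[1] pid=9 → no match; kept with NULLs on the r side.
- l[2] pid=2 → 4 match(es) in r → 4 row(s).
- l[3] pid=4 → no match; kept with NULLs on the r side.
- l[4] pid=NULL → no match; kept with NULLs on the r side.
- l[5] pid=1 → no match; kept with NULLs on the r side.
- l[6] pid=4 → no match; kept with NULLs on the r side.
- 1 r row(s) had no l match → kept, l columns NULL.

NULL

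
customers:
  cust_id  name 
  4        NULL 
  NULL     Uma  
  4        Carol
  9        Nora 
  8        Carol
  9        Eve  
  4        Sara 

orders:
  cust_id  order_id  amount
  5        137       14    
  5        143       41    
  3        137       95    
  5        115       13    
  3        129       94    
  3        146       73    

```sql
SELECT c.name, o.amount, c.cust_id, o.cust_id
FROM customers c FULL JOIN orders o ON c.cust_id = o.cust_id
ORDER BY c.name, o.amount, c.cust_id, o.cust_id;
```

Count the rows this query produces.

13

FULL OUTER JOIN keeps every row from both sides; unmatched rows get NULL for the other side's columns.
Matching on c.cust_id = o.cust_id. A NULL in a compared column never satisfies the condition.
Matched pairs: 0; unmatched c rows kept: 7; unmatched o rows kept: 6.
Total: 0 matched + 13 padded = 13 rows.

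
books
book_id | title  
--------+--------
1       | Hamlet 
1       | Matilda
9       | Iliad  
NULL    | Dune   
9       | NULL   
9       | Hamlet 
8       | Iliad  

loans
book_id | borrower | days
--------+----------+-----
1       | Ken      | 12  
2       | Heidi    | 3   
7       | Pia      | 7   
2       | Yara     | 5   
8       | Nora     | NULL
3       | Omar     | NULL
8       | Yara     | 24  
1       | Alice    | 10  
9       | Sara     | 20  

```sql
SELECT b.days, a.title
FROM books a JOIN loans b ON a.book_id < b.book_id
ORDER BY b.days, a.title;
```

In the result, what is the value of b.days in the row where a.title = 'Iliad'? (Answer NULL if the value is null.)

20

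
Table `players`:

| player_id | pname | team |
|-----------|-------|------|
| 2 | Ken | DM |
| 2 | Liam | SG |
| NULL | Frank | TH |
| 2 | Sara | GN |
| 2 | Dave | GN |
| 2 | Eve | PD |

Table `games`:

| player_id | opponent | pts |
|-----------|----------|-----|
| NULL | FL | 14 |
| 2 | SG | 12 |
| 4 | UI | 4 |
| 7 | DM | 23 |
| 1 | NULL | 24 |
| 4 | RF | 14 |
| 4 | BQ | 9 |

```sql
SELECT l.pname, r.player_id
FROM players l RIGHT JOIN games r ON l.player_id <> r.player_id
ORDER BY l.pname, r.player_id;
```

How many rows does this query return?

27

RIGHT JOIN keeps every row from `games`; unmatched rows get NULL for `players`'s columns.
Matching on l.player_id <> r.player_id. A NULL in a compared column never satisfies the condition.
- l (player_id=2) pairs with 5 row(s) of r.
- l (player_id=2) pairs with 5 row(s) of r.
- l (player_id=NULL) has no partner in r.
- l (player_id=2) pairs with 5 row(s) of r.
- l (player_id=2) pairs with 5 row(s) of r.
- l (player_id=2) pairs with 5 row(s) of r.
- 2 row(s) from r found no l partner → padded with NULL.
Total: 25 matched + 2 padded = 27 rows.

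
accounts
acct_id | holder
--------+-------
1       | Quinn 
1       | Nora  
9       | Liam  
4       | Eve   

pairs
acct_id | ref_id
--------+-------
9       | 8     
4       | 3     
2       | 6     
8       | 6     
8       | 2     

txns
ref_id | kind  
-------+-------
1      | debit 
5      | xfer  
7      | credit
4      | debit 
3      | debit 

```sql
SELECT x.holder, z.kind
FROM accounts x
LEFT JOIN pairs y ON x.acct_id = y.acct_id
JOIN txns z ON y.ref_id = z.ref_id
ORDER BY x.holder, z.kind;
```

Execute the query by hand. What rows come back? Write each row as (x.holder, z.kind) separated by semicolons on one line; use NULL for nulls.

Joins associate left-to-right: accounts LEFT JOIN pairs on acct_id gives 4 intermediate row(s).
Then INNER JOIN `txns z` on ref_id: keep only rows whose y.ref_id appears in z.

(Eve, debit)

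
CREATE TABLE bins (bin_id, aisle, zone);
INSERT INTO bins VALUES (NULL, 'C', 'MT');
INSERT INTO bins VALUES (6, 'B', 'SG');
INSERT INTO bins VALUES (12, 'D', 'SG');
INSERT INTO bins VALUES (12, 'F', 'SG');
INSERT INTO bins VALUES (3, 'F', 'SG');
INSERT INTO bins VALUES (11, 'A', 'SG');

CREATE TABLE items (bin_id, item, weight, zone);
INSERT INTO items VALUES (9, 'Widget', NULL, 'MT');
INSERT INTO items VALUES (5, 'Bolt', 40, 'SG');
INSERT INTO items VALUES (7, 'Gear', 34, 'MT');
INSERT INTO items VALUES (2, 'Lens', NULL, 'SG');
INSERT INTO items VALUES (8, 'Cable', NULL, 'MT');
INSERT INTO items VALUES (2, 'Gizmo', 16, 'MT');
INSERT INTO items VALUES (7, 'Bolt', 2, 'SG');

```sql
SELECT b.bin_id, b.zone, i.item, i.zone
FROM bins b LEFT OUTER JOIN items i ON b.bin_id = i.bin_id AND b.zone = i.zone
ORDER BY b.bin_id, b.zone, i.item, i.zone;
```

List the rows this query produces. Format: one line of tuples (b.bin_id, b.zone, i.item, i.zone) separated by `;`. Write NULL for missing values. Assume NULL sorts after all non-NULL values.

LEFT JOIN keeps every row from `bins`; unmatched rows get NULL for `items`'s columns.
Matching on b.bin_id = i.bin_id AND b.zone = i.zone. A NULL in a compared column never satisfies the condition.
- bin_id=NULL, zone=MT: no i row matches, row kept with i columns NULL.
- bin_id=6, zone=SG: no i row matches, row kept with i columns NULL.
- bin_id=12, zone=SG: no i row matches, row kept with i columns NULL.
- bin_id=12, zone=SG: no i row matches, row kept with i columns NULL.
- bin_id=3, zone=SG: no i row matches, row kept with i columns NULL.
- bin_id=11, zone=SG: no i row matches, row kept with i columns NULL.
After projecting and ordering:
b.bin_id | b.zone | i.item | i.zone
3 | SG | NULL | NULL
6 | SG | NULL | NULL
11 | SG | NULL | NULL
12 | SG | NULL | NULL
12 | SG | NULL | NULL
NULL | MT | NULL | NULL

(3, SG, NULL, NULL); (6, SG, NULL, NULL); (11, SG, NULL, NULL); (12, SG, NULL, NULL); (12, SG, NULL, NULL); (NULL, MT, NULL, NULL)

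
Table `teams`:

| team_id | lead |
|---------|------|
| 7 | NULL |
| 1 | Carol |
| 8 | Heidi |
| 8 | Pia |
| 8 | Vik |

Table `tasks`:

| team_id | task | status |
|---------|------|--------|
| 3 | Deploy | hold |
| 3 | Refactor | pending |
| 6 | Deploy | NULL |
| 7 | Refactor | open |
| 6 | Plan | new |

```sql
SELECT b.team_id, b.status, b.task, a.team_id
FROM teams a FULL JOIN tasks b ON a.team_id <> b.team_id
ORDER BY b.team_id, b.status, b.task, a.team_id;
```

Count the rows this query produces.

FULL OUTER JOIN keeps every row from both sides; unmatched rows get NULL for the other side's columns.
Matching on a.team_id <> b.team_id.
- a (team_id=7) pairs with 4 row(s) of b.
- a (team_id=1) pairs with 5 row(s) of b.
- a (team_id=8) pairs with 5 row(s) of b.
- a (team_id=8) pairs with 5 row(s) of b.
- a (team_id=8) pairs with 5 row(s) of b.
Total: 24 rows.

24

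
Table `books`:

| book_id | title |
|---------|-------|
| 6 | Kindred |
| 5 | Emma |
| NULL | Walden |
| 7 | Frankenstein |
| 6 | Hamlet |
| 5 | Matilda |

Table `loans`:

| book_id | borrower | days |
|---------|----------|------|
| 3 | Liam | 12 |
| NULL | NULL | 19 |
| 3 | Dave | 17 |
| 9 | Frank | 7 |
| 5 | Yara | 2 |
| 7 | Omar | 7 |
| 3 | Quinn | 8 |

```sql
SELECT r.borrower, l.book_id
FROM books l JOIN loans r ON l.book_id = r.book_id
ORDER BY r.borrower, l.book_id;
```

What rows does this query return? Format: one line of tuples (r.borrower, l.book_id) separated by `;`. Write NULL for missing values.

(Omar, 7); (Yara, 5); (Yara, 5)

INNER JOIN keeps only pairs where the ON condition holds.
Matching on l.book_id = r.book_id. A NULL in a compared column never satisfies the condition.
Matched pairs: 3.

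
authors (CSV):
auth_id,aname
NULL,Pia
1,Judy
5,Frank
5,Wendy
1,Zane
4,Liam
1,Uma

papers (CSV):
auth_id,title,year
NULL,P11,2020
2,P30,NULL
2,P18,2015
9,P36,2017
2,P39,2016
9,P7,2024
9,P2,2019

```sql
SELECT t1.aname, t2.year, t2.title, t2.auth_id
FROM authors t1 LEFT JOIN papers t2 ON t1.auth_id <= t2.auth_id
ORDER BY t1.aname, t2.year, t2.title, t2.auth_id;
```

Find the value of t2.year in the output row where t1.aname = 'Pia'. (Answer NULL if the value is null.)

LEFT JOIN keeps every row from `authors`; unmatched rows get NULL for `papers`'s columns.
Matching on t1.auth_id <= t2.auth_id. A NULL in a compared column never satisfies the condition.
Matched pairs: 27; unmatched t1 rows kept: 1.

NULL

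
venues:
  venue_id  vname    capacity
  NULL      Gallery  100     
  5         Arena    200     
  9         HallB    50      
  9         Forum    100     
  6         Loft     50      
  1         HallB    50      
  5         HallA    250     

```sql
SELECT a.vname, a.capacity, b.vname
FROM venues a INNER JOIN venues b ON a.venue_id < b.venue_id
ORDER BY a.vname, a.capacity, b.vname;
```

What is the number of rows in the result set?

INNER JOIN keeps only pairs where the ON condition holds.
Matching on a.venue_id < b.venue_id. A NULL in a compared column never satisfies the condition.
- venue_id=NULL: no matching b row, dropped.
- venue_id=5: 3 matching b row(s), so 3 row(s) emitted.
- venue_id=9: no matching b row, dropped.
- venue_id=9: no matching b row, dropped.
- venue_id=6: 2 matching b row(s), so 2 row(s) emitted.
- venue_id=1: 5 matching b row(s), so 5 row(s) emitted.
- venue_id=5: 3 matching b row(s), so 3 row(s) emitted.
Total: 13 rows.

13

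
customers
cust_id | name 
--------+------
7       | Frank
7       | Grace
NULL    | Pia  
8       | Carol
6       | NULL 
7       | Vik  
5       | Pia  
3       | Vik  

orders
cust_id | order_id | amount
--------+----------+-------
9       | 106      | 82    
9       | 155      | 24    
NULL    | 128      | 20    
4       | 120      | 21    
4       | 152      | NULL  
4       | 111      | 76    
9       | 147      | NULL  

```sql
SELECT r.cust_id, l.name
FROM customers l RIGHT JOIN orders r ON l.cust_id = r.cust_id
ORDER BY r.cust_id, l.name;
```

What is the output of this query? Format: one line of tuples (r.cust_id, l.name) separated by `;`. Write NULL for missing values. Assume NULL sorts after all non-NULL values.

(4, NULL); (4, NULL); (4, NULL); (9, NULL); (9, NULL); (9, NULL); (NULL, NULL)

RIGHT JOIN keeps every row from `orders`; unmatched rows get NULL for `customers`'s columns.
Matching on l.cust_id = r.cust_id. A NULL in a compared column never satisfies the condition.
- l (cust_id=7) has no partner in r.
- l (cust_id=7) has no partner in r.
- l (cust_id=NULL) has no partner in r.
- l (cust_id=8) has no partner in r.
- l (cust_id=6) has no partner in r.
- l (cust_id=7) has no partner in r.
- l (cust_id=5) has no partner in r.
- l (cust_id=3) has no partner in r.
- 7 r row(s) had no l match → kept, l columns NULL.
After projecting and ordering:
r.cust_id | l.name
4 | NULL
4 | NULL
4 | NULL
9 | NULL
9 | NULL
9 | NULL
NULL | NULL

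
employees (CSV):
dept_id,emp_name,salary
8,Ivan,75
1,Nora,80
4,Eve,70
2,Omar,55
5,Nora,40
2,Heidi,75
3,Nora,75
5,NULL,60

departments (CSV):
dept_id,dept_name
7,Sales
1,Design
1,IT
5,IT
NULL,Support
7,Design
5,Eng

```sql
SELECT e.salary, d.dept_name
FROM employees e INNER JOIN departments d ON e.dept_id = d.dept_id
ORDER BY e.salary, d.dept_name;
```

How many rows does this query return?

INNER JOIN keeps only pairs where the ON condition holds.
Matching on e.dept_id = d.dept_id. A NULL in a compared column never satisfies the condition.
- dept_id=8: no matching d row, dropped.
- dept_id=1: 2 matching d row(s), so 2 row(s) emitted.
- dept_id=4: no matching d row, dropped.
- dept_id=2: no matching d row, dropped.
- dept_id=5: 2 matching d row(s), so 2 row(s) emitted.
- dept_id=2: no matching d row, dropped.
- dept_id=3: no matching d row, dropped.
- dept_id=5: 2 matching d row(s), so 2 row(s) emitted.
Total: 6 rows.

6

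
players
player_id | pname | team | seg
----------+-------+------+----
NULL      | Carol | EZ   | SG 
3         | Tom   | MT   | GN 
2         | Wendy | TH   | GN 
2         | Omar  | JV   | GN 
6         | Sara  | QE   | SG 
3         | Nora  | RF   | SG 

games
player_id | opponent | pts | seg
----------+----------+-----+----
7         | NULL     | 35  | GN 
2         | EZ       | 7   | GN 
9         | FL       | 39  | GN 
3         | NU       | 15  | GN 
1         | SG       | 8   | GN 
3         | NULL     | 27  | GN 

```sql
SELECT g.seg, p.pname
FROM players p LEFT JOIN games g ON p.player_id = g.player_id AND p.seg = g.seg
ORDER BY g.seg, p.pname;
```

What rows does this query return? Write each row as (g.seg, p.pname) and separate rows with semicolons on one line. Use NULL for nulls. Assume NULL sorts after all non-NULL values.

(GN, Omar); (GN, Tom); (GN, Tom); (GN, Wendy); (NULL, Carol); (NULL, Nora); (NULL, Sara)

LEFT JOIN keeps every row from `players`; unmatched rows get NULL for `games`'s columns.
Matching on p.player_id = g.player_id AND p.seg = g.seg. A NULL in a compared column never satisfies the condition.
Matched pairs: 4; unmatched p rows kept: 3.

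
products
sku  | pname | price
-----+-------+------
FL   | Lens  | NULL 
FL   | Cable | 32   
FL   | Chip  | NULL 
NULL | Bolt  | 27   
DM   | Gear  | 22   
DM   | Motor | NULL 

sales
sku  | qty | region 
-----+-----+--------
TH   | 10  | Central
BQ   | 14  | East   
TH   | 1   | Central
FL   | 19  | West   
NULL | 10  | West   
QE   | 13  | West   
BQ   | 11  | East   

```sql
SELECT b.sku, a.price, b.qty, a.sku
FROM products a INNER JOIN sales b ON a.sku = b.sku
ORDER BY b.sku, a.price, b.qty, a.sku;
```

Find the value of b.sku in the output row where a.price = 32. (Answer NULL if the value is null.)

FL

INNER JOIN keeps only pairs where the ON condition holds.
Matching on a.sku = b.sku. A NULL in a compared column never satisfies the condition.
- a[0] sku=FL → 1 match(es) in b → 1 row(s).
- a[1] sku=FL → 1 match(es) in b → 1 row(s).
- a[2] sku=FL → 1 match(es) in b → 1 row(s).
- a[3] sku=NULL → no match; dropped.
- a[4] sku=DM → no match; dropped.
- a[5] sku=DM → no match; dropped.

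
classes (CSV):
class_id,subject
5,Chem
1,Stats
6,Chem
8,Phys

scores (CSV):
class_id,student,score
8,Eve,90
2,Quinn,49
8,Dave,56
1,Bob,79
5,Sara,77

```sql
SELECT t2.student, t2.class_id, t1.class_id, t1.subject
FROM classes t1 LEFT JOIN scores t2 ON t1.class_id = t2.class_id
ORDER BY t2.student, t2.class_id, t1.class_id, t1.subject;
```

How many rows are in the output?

5

LEFT JOIN keeps every row from `classes`; unmatched rows get NULL for `scores`'s columns.
Matching on t1.class_id = t2.class_id.
Matched pairs: 4; unmatched t1 rows kept: 1.
Total: 4 matched + 1 padded = 5 rows.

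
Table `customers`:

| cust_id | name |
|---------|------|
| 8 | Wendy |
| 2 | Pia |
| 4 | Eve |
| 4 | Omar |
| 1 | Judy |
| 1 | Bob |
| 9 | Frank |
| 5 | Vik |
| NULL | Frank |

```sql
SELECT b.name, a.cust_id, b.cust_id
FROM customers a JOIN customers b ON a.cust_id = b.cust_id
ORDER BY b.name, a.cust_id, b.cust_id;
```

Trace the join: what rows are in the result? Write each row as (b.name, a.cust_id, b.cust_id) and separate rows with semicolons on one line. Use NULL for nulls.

(Bob, 1, 1); (Bob, 1, 1); (Eve, 4, 4); (Eve, 4, 4); (Frank, 9, 9); (Judy, 1, 1); (Judy, 1, 1); (Omar, 4, 4); (Omar, 4, 4); (Pia, 2, 2); (Vik, 5, 5); (Wendy, 8, 8)

INNER JOIN keeps only pairs where the ON condition holds.
Matching on a.cust_id = b.cust_id. A NULL in a compared column never satisfies the condition.
Matched pairs: 12.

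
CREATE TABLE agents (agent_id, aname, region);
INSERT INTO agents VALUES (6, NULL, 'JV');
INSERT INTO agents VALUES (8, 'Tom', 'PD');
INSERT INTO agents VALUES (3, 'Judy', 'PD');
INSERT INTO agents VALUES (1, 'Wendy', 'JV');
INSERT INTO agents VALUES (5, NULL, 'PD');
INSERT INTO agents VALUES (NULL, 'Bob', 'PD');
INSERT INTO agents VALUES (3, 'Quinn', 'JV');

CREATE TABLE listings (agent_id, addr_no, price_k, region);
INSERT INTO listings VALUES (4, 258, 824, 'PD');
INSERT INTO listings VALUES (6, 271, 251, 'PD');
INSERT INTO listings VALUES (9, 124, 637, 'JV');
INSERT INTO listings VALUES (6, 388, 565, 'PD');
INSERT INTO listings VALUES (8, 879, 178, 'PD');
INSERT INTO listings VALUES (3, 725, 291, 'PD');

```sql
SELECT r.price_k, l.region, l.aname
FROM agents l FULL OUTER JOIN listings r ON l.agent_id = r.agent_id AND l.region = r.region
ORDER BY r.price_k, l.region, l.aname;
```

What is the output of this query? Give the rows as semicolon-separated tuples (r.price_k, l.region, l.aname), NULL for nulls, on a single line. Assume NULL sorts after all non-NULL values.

(178, PD, Tom); (251, NULL, NULL); (291, PD, Judy); (565, NULL, NULL); (637, NULL, NULL); (824, NULL, NULL); (NULL, JV, Quinn); (NULL, JV, Wendy); (NULL, JV, NULL); (NULL, PD, Bob); (NULL, PD, NULL)

FULL OUTER JOIN keeps every row from both sides; unmatched rows get NULL for the other side's columns.
Matching on l.agent_id = r.agent_id AND l.region = r.region. A NULL in a compared column never satisfies the condition.
- l[0] agent_id=6, region=JV → no match; kept with NULLs on the r side.
- l[1] agent_id=8, region=PD → 1 match(es) in r → 1 row(s).
- l[2] agent_id=3, region=PD → 1 match(es) in r → 1 row(s).
- l[3] agent_id=1, region=JV → no match; kept with NULLs on the r side.
- l[4] agent_id=5, region=PD → no match; kept with NULLs on the r side.
- l[5] agent_id=NULL, region=PD → no match; kept with NULLs on the r side.
- l[6] agent_id=3, region=JV → no match; kept with NULLs on the r side.
- 4 r row(s) had no l match → kept, l columns NULL.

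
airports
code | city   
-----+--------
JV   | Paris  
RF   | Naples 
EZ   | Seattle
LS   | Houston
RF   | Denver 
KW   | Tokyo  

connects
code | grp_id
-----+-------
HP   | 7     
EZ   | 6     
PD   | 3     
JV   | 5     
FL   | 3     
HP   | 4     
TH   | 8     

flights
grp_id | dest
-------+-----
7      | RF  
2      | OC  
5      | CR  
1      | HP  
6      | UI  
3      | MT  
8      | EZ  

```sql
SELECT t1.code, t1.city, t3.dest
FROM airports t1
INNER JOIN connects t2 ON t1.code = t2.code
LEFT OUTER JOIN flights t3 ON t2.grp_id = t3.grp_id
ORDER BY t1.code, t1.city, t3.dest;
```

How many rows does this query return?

2

Evaluate left to right. First `airports t1 INNER JOIN connects t2` on code: 2 row(s).
Then LEFT JOIN `flights t3` on grp_id: each of those 2 rows is kept; rows whose t2.grp_id has no match in t3 get NULL for t3's columns.
Result: 2 row(s).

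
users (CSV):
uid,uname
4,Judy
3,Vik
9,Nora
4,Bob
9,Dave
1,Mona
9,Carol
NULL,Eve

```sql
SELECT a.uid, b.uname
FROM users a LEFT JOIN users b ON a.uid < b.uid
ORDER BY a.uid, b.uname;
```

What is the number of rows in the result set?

LEFT JOIN keeps every row from `users a`; unmatched rows get NULL for `users b`'s columns.
Matching on a.uid < b.uid. A NULL in a compared column never satisfies the condition.
Matched pairs: 17; unmatched a rows kept: 4.
Total: 17 matched + 4 padded = 21 rows.

21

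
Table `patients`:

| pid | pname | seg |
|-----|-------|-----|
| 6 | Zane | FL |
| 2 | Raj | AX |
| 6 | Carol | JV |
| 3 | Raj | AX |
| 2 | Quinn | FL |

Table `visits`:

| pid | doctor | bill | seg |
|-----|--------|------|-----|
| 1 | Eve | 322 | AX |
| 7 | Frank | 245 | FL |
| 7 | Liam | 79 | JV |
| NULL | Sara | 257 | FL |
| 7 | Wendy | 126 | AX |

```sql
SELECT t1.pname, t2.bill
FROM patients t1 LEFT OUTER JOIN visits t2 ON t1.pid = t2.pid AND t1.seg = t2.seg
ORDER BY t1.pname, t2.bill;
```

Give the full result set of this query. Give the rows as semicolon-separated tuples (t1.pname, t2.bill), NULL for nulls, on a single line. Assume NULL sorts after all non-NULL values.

LEFT JOIN keeps every row from `patients`; unmatched rows get NULL for `visits`'s columns.
Matching on t1.pid = t2.pid AND t1.seg = t2.seg. A NULL in a compared column never satisfies the condition.
Matched pairs: 0; unmatched t1 rows kept: 5.

(Carol, NULL); (Quinn, NULL); (Raj, NULL); (Raj, NULL); (Zane, NULL)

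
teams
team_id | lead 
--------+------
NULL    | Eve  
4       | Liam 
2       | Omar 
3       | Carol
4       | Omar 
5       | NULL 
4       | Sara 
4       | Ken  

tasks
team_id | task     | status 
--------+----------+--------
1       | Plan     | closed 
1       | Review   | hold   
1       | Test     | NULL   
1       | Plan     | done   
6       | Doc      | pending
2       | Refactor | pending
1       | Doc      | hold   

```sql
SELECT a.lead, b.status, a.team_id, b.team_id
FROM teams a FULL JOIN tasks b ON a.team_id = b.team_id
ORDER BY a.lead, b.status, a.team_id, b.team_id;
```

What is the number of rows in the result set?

FULL OUTER JOIN keeps every row from both sides; unmatched rows get NULL for the other side's columns.
Matching on a.team_id = b.team_id. A NULL in a compared column never satisfies the condition.
Matched pairs: 1; unmatched a rows kept: 7; unmatched b rows kept: 6.
Total: 1 matched + 13 padded = 14 rows.

14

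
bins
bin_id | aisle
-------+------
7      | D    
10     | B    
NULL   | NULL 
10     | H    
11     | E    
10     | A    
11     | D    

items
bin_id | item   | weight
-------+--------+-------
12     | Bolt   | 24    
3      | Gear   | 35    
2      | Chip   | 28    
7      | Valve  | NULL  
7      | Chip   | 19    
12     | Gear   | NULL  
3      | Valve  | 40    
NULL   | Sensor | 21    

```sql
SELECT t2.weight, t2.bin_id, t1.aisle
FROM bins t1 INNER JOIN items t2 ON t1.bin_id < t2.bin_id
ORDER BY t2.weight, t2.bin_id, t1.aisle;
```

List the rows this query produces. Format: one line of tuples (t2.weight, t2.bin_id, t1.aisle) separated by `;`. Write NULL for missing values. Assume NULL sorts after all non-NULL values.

INNER JOIN keeps only pairs where the ON condition holds.
Matching on t1.bin_id < t2.bin_id. A NULL in a compared column never satisfies the condition.
- t1 (bin_id=7) pairs with 2 row(s) of t2.
- t1 (bin_id=10) pairs with 2 row(s) of t2.
- t1 (bin_id=NULL) has no partner → excluded.
- t1 (bin_id=10) pairs with 2 row(s) of t2.
- t1 (bin_id=11) pairs with 2 row(s) of t2.
- t1 (bin_id=10) pairs with 2 row(s) of t2.
- t1 (bin_id=11) pairs with 2 row(s) of t2.

(24, 12, A); (24, 12, B); (24, 12, D); (24, 12, D); (24, 12, E); (24, 12, H); (NULL, 12, A); (NULL, 12, B); (NULL, 12, D); (NULL, 12, D); (NULL, 12, E); (NULL, 12, H)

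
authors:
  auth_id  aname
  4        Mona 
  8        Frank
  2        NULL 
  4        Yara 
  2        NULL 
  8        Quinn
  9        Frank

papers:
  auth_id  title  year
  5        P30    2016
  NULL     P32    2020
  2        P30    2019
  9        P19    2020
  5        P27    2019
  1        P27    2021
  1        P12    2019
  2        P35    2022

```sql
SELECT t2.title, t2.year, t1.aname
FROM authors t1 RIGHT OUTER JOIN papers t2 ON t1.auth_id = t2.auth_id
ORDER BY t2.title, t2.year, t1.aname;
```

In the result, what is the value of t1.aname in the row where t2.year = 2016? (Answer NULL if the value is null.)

NULL

RIGHT JOIN keeps every row from `papers`; unmatched rows get NULL for `authors`'s columns.
Matching on t1.auth_id = t2.auth_id. A NULL in a compared column never satisfies the condition.
- auth_id=4: no matching t2 row.
- auth_id=8: no matching t2 row.
- auth_id=2: 2 matching t2 row(s), so 2 row(s) emitted.
- auth_id=4: no matching t2 row.
- auth_id=2: 2 matching t2 row(s), so 2 row(s) emitted.
- auth_id=8: no matching t2 row.
- auth_id=9: 1 matching t2 row(s), so 1 row(s) emitted.
- 5 t2 row(s) had no t1 match → kept, t1 columns NULL.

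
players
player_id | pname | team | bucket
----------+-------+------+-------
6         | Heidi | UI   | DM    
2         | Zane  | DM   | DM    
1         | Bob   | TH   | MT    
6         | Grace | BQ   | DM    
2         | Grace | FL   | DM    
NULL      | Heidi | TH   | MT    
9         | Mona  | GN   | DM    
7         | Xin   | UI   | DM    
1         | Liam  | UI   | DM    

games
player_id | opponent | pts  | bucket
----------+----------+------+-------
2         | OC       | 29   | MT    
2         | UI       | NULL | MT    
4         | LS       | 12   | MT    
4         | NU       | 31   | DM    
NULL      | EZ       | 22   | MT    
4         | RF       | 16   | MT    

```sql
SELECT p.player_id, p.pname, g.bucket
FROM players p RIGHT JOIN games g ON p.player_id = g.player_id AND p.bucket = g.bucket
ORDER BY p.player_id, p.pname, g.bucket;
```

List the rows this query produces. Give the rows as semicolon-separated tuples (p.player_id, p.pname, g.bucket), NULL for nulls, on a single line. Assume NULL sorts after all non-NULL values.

(NULL, NULL, DM); (NULL, NULL, MT); (NULL, NULL, MT); (NULL, NULL, MT); (NULL, NULL, MT); (NULL, NULL, MT)

RIGHT JOIN keeps every row from `games`; unmatched rows get NULL for `players`'s columns.
Matching on p.player_id = g.player_id AND p.bucket = g.bucket. A NULL in a compared column never satisfies the condition.
- p (player_id=6, bucket=DM) has no partner in g.
- p (player_id=2, bucket=DM) has no partner in g.
- p (player_id=1, bucket=MT) has no partner in g.
- p (player_id=6, bucket=DM) has no partner in g.
- p (player_id=2, bucket=DM) has no partner in g.
- p (player_id=NULL, bucket=MT) has no partner in g.
- p (player_id=9, bucket=DM) has no partner in g.
- p (player_id=7, bucket=DM) has no partner in g.
- p (player_id=1, bucket=DM) has no partner in g.
- 6 g row(s) had no p match → kept, p columns NULL.
After projecting and ordering:
p.player_id | p.pname | g.bucket
NULL | NULL | DM
NULL | NULL | MT
NULL | NULL | MT
NULL | NULL | MT
NULL | NULL | MT
NULL | NULL | MT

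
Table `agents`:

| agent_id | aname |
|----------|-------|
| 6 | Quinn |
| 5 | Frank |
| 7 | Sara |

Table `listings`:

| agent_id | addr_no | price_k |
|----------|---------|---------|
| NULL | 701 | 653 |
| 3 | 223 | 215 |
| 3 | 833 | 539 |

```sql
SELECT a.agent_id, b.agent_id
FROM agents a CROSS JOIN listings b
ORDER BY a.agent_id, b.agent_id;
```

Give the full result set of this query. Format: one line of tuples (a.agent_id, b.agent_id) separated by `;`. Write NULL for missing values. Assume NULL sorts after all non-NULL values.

(5, 3); (5, 3); (5, NULL); (6, 3); (6, 3); (6, NULL); (7, 3); (7, 3); (7, NULL)

CROSS JOIN pairs every row of `agents` with every row of `listings`: 3 × 3 = 9 rows.
After projecting and ordering:
a.agent_id | b.agent_id
5 | 3
5 | 3
5 | NULL
6 | 3
6 | 3
6 | NULL
7 | 3
7 | 3
7 | NULL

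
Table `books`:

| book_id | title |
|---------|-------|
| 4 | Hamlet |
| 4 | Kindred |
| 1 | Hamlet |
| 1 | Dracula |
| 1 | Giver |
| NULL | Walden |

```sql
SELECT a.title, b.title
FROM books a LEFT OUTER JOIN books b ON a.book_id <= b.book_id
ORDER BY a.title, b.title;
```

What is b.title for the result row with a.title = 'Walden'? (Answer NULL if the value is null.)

LEFT JOIN keeps every row from `books a`; unmatched rows get NULL for `books b`'s columns.
Matching on a.book_id <= b.book_id. A NULL in a compared column never satisfies the condition.
Matched pairs: 19; unmatched a rows kept: 1.

NULL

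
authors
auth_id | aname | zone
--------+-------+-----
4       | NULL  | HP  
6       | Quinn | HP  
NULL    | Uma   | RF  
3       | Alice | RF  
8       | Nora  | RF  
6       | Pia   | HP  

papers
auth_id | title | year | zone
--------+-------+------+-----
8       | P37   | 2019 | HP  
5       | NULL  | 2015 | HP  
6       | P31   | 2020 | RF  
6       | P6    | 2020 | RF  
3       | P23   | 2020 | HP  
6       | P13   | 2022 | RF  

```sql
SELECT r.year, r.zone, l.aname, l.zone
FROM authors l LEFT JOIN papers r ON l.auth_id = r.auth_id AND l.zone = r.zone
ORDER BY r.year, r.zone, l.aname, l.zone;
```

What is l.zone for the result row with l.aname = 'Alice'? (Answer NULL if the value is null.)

LEFT JOIN keeps every row from `authors`; unmatched rows get NULL for `papers`'s columns.
Matching on l.auth_id = r.auth_id AND l.zone = r.zone. A NULL in a compared column never satisfies the condition.
- l row (auth_id=4, zone=HP): no match → kept, r columns NULL.
- l row (auth_id=6, zone=HP): no match → kept, r columns NULL.
- l row (auth_id=NULL, zone=RF): no match → kept, r columns NULL.
- l row (auth_id=3, zone=RF): no match → kept, r columns NULL.
- l row (auth_id=8, zone=RF): no match → kept, r columns NULL.
- l row (auth_id=6, zone=HP): no match → kept, r columns NULL.

RF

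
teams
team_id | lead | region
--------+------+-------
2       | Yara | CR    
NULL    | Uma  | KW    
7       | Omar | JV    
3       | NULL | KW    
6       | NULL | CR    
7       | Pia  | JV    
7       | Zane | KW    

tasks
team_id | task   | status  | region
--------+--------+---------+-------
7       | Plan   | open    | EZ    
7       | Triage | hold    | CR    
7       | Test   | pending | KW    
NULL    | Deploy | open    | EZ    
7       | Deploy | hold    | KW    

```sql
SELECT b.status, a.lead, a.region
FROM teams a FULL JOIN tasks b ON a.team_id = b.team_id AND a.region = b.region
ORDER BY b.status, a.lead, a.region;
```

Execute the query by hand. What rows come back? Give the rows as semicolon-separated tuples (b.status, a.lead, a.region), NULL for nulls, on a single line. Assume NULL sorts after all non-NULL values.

FULL OUTER JOIN keeps every row from both sides; unmatched rows get NULL for the other side's columns.
Matching on a.team_id = b.team_id AND a.region = b.region. A NULL in a compared column never satisfies the condition.
Matched pairs: 2; unmatched a rows kept: 6; unmatched b rows kept: 3.

(hold, Zane, KW); (hold, NULL, NULL); (open, NULL, NULL); (open, NULL, NULL); (pending, Zane, KW); (NULL, Omar, JV); (NULL, Pia, JV); (NULL, Uma, KW); (NULL, Yara, CR); (NULL, NULL, CR); (NULL, NULL, KW)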